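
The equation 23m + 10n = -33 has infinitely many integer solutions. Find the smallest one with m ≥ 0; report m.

gcd(23, 10) = 1  (23 = 2·10 + 3, 10 = 3·3 + 1, 3 = 3·1).
1 divides -33, so solutions exist.
Back-substituting, 23·(-3) + 10·(7) = 1.
Scale by -33/1 = -33: (m₀, n₀) = (99, -231).
General solution: m = 99 + 10t, n = -231 - 23t for integer t.
m ≥ 0: smallest is 99 mod 10 = 9 (at t = -9), with n = -24.

9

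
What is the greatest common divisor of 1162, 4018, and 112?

gcd(4018, 1162) = 14.
gcd(14, 112) = 14.

14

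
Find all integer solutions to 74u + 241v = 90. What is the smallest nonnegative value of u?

gcd(241, 74):
  241 = 3·74 + 19
  74 = 3·19 + 17
  19 = 1·17 + 2
  17 = 8·2 + 1
  2 = 2·1
so gcd(241, 74) = 1.
1 divides 90, so solutions exist.
Back-substitute for Bézout coefficients:
  1 = 17 - 8·2
  ... = 74·(114) + 241·(-35)
Scale by 90/1 = 90: (u₀, v₀) = (10260, -3150).
General solution: u = 10260 + 241t, v = -3150 - 74t for integer t.
u ≥ 0: smallest is 10260 mod 241 = 138 (at t = -42), with v = -42.

138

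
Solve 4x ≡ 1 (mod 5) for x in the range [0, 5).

gcd(5, 4) = 1.
By Bézout, 4*(-1) + 5*(1) = 1.
So 4*-1 ≡ 1 (mod 5), and -1 mod 5 = 4.

4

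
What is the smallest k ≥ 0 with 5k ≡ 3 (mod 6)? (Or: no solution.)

3

gcd(6, 5) = 1.
1 divides 3, so solutions exist.
By Bézout, 5×(-1) + 6×(1) = 1.
So 5×(-1) ≡ 1 (mod 6); multiply by 3: k ≡ -3 (mod 6).
Smallest nonnegative: k = -3 mod 6 = 3.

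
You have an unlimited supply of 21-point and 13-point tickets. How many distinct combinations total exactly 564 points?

Need nonnegative integers with 21j + 13k = 564.
gcd(21, 13) = 1, and 21·(5) + 13·(-8) = 1.
So (j₀, k₀) = (2820, -4512); general j = 2820 + 13t, k = -4512 - 21t.
j ≥ 0 ⇒ t ≥ -216; k ≥ 0 ⇒ t ≤ -215. That's 2 values of t.

2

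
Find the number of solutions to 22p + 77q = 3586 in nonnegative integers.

gcd(77, 22):
  77 = 3·22 + 11
  22 = 2·11
so gcd(77, 22) = 11.
Back-substitute for Bézout coefficients:
  11 = 77 - 3·22
  ... = 22·(-3) + 77·(1)
Scale by 326: one solution is (-978, 326). Reduce p mod 7: (2, 46).
General: p = 2 + 7t, q = 46 - 2t.
p ≥ 0 ⇒ t ≥ 0; q ≥ 0 ⇒ t ≤ 23. So t ∈ [0, 23]: 24 solutions.

24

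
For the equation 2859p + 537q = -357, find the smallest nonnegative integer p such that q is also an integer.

gcd(2859, 537):
  2859 = 5*537 + 174
  537 = 3*174 + 15
  174 = 11*15 + 9
  15 = 1*9 + 6
  9 = 1*6 + 3
  6 = 2*3
so gcd(2859, 537) = 3.
3 divides -357, so solutions exist.
Back-substitute for Bézout coefficients:
  3 = 9 - 1*6
  ... = 2859*(71) + 537*(-378)
Scale by -357/3 = -119: (p₀, q₀) = (-8449, 44982).
General solution: p = -8449 + 179t, q = 44982 - 953t for integer t.
p ≥ 0: smallest is -8449 mod 179 = 143 (at t = 48), with q = -762.

143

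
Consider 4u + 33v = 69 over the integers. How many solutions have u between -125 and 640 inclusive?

24

gcd(33, 4):
  33 = 8*4 + 1
  4 = 4*1
so gcd(33, 4) = 1.
Back-substitute for Bézout coefficients:
  1 = 33 - 8*4
  ... = 4*(-8) + 33*(1)
Scale by 69: particular solution (-552, 69); reduce u mod 33: (9, 1).
General solution: u = 9 + 33t, v = 1 - 4t for integer t.
-125 ≤ 9 + 33t ≤ 640 gives t ∈ [-4, 19], which is 24 values.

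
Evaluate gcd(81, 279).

gcd(279, 81):
  279 = 3×81 + 36
  81 = 2×36 + 9
  36 = 4×9
so gcd(279, 81) = 9.

9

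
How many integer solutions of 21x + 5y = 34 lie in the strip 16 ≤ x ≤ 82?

gcd(21, 5):
  21 = 4*5 + 1
  5 = 5*1
so gcd(21, 5) = 1.
Back-substitute for Bézout coefficients:
  1 = 21 - 4*5
  ... = 21*(1) + 5*(-4)
Scale by 34: particular solution (34, -136); reduce x mod 5: (4, -10).
General solution: x = 4 + 5t, y = -10 - 21t for integer t.
16 ≤ 4 + 5t ≤ 82 gives t ∈ [3, 15], which is 13 values.

13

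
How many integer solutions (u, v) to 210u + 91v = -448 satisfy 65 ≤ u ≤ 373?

gcd(210, 91) = 7.
By Bézout, 210*(-3) + 91*(7) = 7.
Particular solution: (10, -28).
General solution: u = 10 + 13t, v = -28 - 30t for integer t.
65 ≤ 10 + 13t ≤ 373 gives t ∈ [5, 27], which is 23 values.

23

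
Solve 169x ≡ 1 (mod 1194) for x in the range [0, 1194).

gcd(1194, 169) = 1  (1194 = 7×169 + 11, 169 = 15×11 + 4, 11 = 2×4 + 3, 4 = 1×3 + 1, 3 = 3×1).
Back-substituting, 169×(325) + 1194×(-46) = 1.
So 169×325 ≡ 1 (mod 1194), and 325 mod 1194 = 325.

325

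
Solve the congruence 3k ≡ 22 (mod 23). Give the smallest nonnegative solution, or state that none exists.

15

gcd(23, 3) = 1.
1 divides 22, so solutions exist.
By Bézout, 3*(8) + 23*(-1) = 1.
So 3*(8) ≡ 1 (mod 23); multiply by 22: k ≡ 176 (mod 23).
Smallest nonnegative: k = 176 mod 23 = 15.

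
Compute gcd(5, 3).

1

gcd(5, 3):
  5 = 1×3 + 2
  3 = 1×2 + 1
  2 = 2×1
so gcd(5, 3) = 1.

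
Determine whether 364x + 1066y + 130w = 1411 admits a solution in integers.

no

gcd(1066, 364) = 26  (1066 = 2×364 + 338, 364 = 1×338 + 26, 338 = 13×26).
gcd(26, 130) = 26.
26 does not divide 1411 (remainder 7), so no integer solutions.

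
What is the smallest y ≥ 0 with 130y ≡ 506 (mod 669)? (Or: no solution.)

gcd(669, 130) = 1.
1 divides 506, so solutions exist.
By Bézout, 130*(211) + 669*(-41) = 1.
So 130*(211) ≡ 1 (mod 669); multiply by 506: y ≡ 106766 (mod 669).
Smallest nonnegative: y = 106766 mod 669 = 395.

395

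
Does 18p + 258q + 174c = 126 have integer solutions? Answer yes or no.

yes

gcd(258, 18) = 6.
gcd(6, 174) = 6.
6 divides 126, so integer solutions exist.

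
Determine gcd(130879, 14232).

1

gcd(130879, 14232) = 1  (130879 = 9·14232 + 2791, 14232 = 5·2791 + 277, 2791 = 10·277 + 21, 277 = 13·21 + 4, 21 = 5·4 + 1, 4 = 4·1).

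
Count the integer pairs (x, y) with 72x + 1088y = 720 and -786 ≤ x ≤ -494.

gcd(1088, 72) = 8  (1088 = 15×72 + 8, 72 = 9×8).
Back-substituting, 72×(-15) + 1088×(1) = 8.
Scale by 90: particular solution (-1350, 90); reduce x mod 136: (10, 0).
General solution: x = 10 + 136t, y = 0 - 9t for integer t.
-786 ≤ 10 + 136t ≤ -494 gives t ∈ [-5, -4], which is 2 values.

2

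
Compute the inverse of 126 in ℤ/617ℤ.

475

gcd(617, 126) = 1  (617 = 4×126 + 113, 126 = 1×113 + 13, 113 = 8×13 + 9, 13 = 1×9 + 4, 9 = 2×4 + 1, 4 = 4×1).
Back-substituting, 126×(-142) + 617×(29) = 1.
So 126×-142 ≡ 1 (mod 617), and -142 mod 617 = 475.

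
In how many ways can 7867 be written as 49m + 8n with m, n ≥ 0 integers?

gcd(49, 8) = 1  (49 = 6×8 + 1, 8 = 8×1).
Back-substituting, 49×(1) + 8×(-6) = 1.
Scale by 7867: one solution is (7867, -47202). Reduce m mod 8: (3, 965).
General: m = 3 + 8t, n = 965 - 49t.
m ≥ 0 ⇒ t ≥ 0; n ≥ 0 ⇒ t ≤ 19. So t ∈ [0, 19]: 20 solutions.

20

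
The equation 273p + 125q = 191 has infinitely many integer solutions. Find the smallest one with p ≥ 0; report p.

117

gcd(273, 125):
  273 = 2·125 + 23
  125 = 5·23 + 10
  23 = 2·10 + 3
  10 = 3·3 + 1
  3 = 3·1
so gcd(273, 125) = 1.
1 divides 191, so solutions exist.
Back-substitute for Bézout coefficients:
  1 = 10 - 3·3
  ... = 273·(-38) + 125·(83)
Scale by 191/1 = 191: (p₀, q₀) = (-7258, 15853).
General solution: p = -7258 + 125t, q = 15853 - 273t for integer t.
p ≥ 0: smallest is -7258 mod 125 = 117 (at t = 59), with q = -254.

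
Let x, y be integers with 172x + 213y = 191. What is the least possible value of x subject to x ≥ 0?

146

gcd(213, 172):
  213 = 1*172 + 41
  172 = 4*41 + 8
  41 = 5*8 + 1
  8 = 8*1
so gcd(213, 172) = 1.
1 divides 191, so solutions exist.
Back-substitute for Bézout coefficients:
  1 = 41 - 5*8
  ... = 172*(-26) + 213*(21)
Scale by 191/1 = 191: (x₀, y₀) = (-4966, 4011).
General solution: x = -4966 + 213t, y = 4011 - 172t for integer t.
x ≥ 0: smallest is -4966 mod 213 = 146 (at t = 24), with y = -117.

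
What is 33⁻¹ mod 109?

gcd(109, 33) = 1  (109 = 3×33 + 10, 33 = 3×10 + 3, 10 = 3×3 + 1, 3 = 3×1).
Back-substituting, 33×(-33) + 109×(10) = 1.
So 33×-33 ≡ 1 (mod 109), and -33 mod 109 = 76.

76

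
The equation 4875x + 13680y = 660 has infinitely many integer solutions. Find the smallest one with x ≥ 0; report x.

gcd(13680, 4875) = 15.
15 divides 660, so solutions exist.
By Bézout, 4875*(-275) + 13680*(98) = 15.
Scale by 660/15 = 44: (x₀, y₀) = (-12100, 4312).
General solution: x = -12100 + 912t, y = 4312 - 325t for integer t.
x ≥ 0: smallest is -12100 mod 912 = 668 (at t = 14), with y = -238.

668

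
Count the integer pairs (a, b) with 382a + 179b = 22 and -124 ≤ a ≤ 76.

gcd(382, 179) = 1  (382 = 2·179 + 24, 179 = 7·24 + 11, 24 = 2·11 + 2, 11 = 5·2 + 1, 2 = 2·1).
Back-substituting, 382·(-82) + 179·(175) = 1.
Scale by 22: particular solution (-1804, 3850); reduce a mod 179: (165, -352).
General solution: a = 165 + 179t, b = -352 - 382t for integer t.
-124 ≤ 165 + 179t ≤ 76 gives t ∈ [-1, -1], which is 1 value.

1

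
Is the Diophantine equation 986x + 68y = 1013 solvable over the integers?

gcd(986, 68) = 34  (986 = 14×68 + 34, 68 = 2×34).
34 does not divide 1013 (remainder 27), so no integer solutions.

no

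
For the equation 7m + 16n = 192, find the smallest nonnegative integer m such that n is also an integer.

gcd(16, 7):
  16 = 2·7 + 2
  7 = 3·2 + 1
  2 = 2·1
so gcd(16, 7) = 1.
1 divides 192, so solutions exist.
Back-substitute for Bézout coefficients:
  1 = 7 - 3·2
  ... = 7·(7) + 16·(-3)
Scale by 192/1 = 192: (m₀, n₀) = (1344, -576).
General solution: m = 1344 + 16t, n = -576 - 7t for integer t.
m ≥ 0: smallest is 1344 mod 16 = 0 (at t = -84), with n = 12.

0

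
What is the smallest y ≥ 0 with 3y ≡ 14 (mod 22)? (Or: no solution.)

gcd(22, 3) = 1.
1 divides 14, so solutions exist.
By Bézout, 3×(-7) + 22×(1) = 1.
So 3×(-7) ≡ 1 (mod 22); multiply by 14: y ≡ -98 (mod 22).
Smallest nonnegative: y = -98 mod 22 = 12.

12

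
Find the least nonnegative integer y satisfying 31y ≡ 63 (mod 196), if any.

gcd(196, 31) = 1  (196 = 6·31 + 10, 31 = 3·10 + 1, 10 = 10·1).
1 divides 63, so solutions exist.
Back-substituting, 31·(19) + 196·(-3) = 1.
So 31·(19) ≡ 1 (mod 196); multiply by 63: y ≡ 1197 (mod 196).
Smallest nonnegative: y = 1197 mod 196 = 21.

21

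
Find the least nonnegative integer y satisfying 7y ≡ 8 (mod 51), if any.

23

gcd(51, 7):
  51 = 7·7 + 2
  7 = 3·2 + 1
  2 = 2·1
so gcd(51, 7) = 1.
1 divides 8, so solutions exist.
Back-substitute for Bézout coefficients:
  1 = 7 - 3·2
  ... = 7·(22) + 51·(-3)
So 7·(22) ≡ 1 (mod 51); multiply by 8: y ≡ 176 (mod 51).
Smallest nonnegative: y = 176 mod 51 = 23.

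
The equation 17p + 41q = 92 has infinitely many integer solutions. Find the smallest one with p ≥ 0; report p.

3

gcd(41, 17):
  41 = 2×17 + 7
  17 = 2×7 + 3
  7 = 2×3 + 1
  3 = 3×1
so gcd(41, 17) = 1.
1 divides 92, so solutions exist.
Back-substitute for Bézout coefficients:
  1 = 7 - 2×3
  ... = 17×(-12) + 41×(5)
Scale by 92/1 = 92: (p₀, q₀) = (-1104, 460).
General solution: p = -1104 + 41t, q = 460 - 17t for integer t.
p ≥ 0: smallest is -1104 mod 41 = 3 (at t = 27), with q = 1.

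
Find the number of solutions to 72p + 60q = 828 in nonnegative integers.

gcd(72, 60):
  72 = 1*60 + 12
  60 = 5*12
so gcd(72, 60) = 12.
Back-substitute for Bézout coefficients:
  12 = 72 - 1*60
  ... = 72*(1) + 60*(-1)
Scale by 69: one solution is (69, -69). Reduce p mod 5: (4, 9).
General: p = 4 + 5t, q = 9 - 6t.
p ≥ 0 ⇒ t ≥ 0; q ≥ 0 ⇒ t ≤ 1. So t ∈ [0, 1]: 2 solutions.

2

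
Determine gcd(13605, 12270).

15

gcd(13605, 12270):
  13605 = 1·12270 + 1335
  12270 = 9·1335 + 255
  1335 = 5·255 + 60
  255 = 4·60 + 15
  60 = 4·15
so gcd(13605, 12270) = 15.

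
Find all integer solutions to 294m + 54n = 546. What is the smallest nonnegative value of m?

7

gcd(294, 54):
  294 = 5×54 + 24
  54 = 2×24 + 6
  24 = 4×6
so gcd(294, 54) = 6.
6 divides 546, so solutions exist.
Back-substitute for Bézout coefficients:
  6 = 54 - 2×24
  ... = 294×(-2) + 54×(11)
Scale by 546/6 = 91: (m₀, n₀) = (-182, 1001).
General solution: m = -182 + 9t, n = 1001 - 49t for integer t.
m ≥ 0: smallest is -182 mod 9 = 7 (at t = 21), with n = -28.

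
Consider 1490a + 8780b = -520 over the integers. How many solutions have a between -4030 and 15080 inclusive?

21

gcd(8780, 1490) = 10  (8780 = 5×1490 + 1330, 1490 = 1×1330 + 160, 1330 = 8×160 + 50, 160 = 3×50 + 10, 50 = 5×10).
Back-substituting, 1490×(165) + 8780×(-28) = 10.
Scale by -52: particular solution (-8580, 1456); reduce a mod 878: (200, -34).
General solution: a = 200 + 878t, b = -34 - 149t for integer t.
-4030 ≤ 200 + 878t ≤ 15080 gives t ∈ [-4, 16], which is 21 values.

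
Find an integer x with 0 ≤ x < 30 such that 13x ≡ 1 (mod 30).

gcd(30, 13) = 1  (30 = 2·13 + 4, 13 = 3·4 + 1, 4 = 4·1).
Back-substituting, 13·(7) + 30·(-3) = 1.
So 13·7 ≡ 1 (mod 30), and 7 mod 30 = 7.

7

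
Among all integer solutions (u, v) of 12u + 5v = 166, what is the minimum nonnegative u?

3

gcd(12, 5):
  12 = 2×5 + 2
  5 = 2×2 + 1
  2 = 2×1
so gcd(12, 5) = 1.
1 divides 166, so solutions exist.
Back-substitute for Bézout coefficients:
  1 = 5 - 2×2
  ... = 12×(-2) + 5×(5)
Scale by 166/1 = 166: (u₀, v₀) = (-332, 830).
General solution: u = -332 + 5t, v = 830 - 12t for integer t.
u ≥ 0: smallest is -332 mod 5 = 3 (at t = 67), with v = 26.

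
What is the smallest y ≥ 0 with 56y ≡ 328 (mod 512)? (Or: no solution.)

gcd(512, 56) = 8.
8 divides 328, so solutions exist.
By Bézout, 56×(-9) + 512×(1) = 8.
So 56×(-9) ≡ 8 (mod 512); multiply by 41: y ≡ -369 (mod 64).
Smallest nonnegative: y = -369 mod 64 = 15.

15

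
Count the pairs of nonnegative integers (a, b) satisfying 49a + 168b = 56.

gcd(168, 49) = 7.
By Bézout, 49×(7) + 168×(-2) = 7.
One solution: (8, -2).
General: a = 8 + 24t, b = -2 - 7t.
a ≥ 0 ⇒ t ≥ 0; b ≥ 0 ⇒ t ≤ -1. So t ∈ [0, -1]: 0 solutions.

0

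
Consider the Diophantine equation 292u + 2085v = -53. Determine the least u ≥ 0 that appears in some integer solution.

721

gcd(2085, 292) = 1  (2085 = 7×292 + 41, 292 = 7×41 + 5, 41 = 8×5 + 1, 5 = 5×1).
1 divides -53, so solutions exist.
Back-substituting, 292×(-407) + 2085×(57) = 1.
Scale by -53/1 = -53: (u₀, v₀) = (21571, -3021).
General solution: u = 21571 + 2085t, v = -3021 - 292t for integer t.
u ≥ 0: smallest is 21571 mod 2085 = 721 (at t = -10), with v = -101.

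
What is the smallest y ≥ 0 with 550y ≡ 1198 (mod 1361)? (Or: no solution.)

gcd(1361, 550) = 1.
1 divides 1198, so solutions exist.
By Bézout, 550×(146) + 1361×(-59) = 1.
So 550×(146) ≡ 1 (mod 1361); multiply by 1198: y ≡ 174908 (mod 1361).
Smallest nonnegative: y = 174908 mod 1361 = 700.

700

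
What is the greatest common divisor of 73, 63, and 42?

gcd(73, 63):
  73 = 1·63 + 10
  63 = 6·10 + 3
  10 = 3·3 + 1
  3 = 3·1
so gcd(73, 63) = 1.
gcd(1, 42) = 1.

1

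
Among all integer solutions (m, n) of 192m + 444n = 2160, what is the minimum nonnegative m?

2

gcd(444, 192):
  444 = 2×192 + 60
  192 = 3×60 + 12
  60 = 5×12
so gcd(444, 192) = 12.
12 divides 2160, so solutions exist.
Back-substitute for Bézout coefficients:
  12 = 192 - 3×60
  ... = 192×(7) + 444×(-3)
Scale by 2160/12 = 180: (m₀, n₀) = (1260, -540).
General solution: m = 1260 + 37t, n = -540 - 16t for integer t.
m ≥ 0: smallest is 1260 mod 37 = 2 (at t = -34), with n = 4.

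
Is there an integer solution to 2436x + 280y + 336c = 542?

no

gcd(2436, 280) = 28  (2436 = 8*280 + 196, 280 = 1*196 + 84, 196 = 2*84 + 28, 84 = 3*28).
gcd(28, 336) = 28.
28 does not divide 542 (remainder 10), so no integer solutions.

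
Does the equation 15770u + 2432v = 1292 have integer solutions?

yes

gcd(15770, 2432) = 38  (15770 = 6*2432 + 1178, 2432 = 2*1178 + 76, 1178 = 15*76 + 38, 76 = 2*38).
38 divides 1292, so integer solutions exist.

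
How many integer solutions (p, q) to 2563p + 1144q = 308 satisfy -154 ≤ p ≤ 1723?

18

gcd(2563, 1144) = 11  (2563 = 2×1144 + 275, 1144 = 4×275 + 44, 275 = 6×44 + 11, 44 = 4×11).
Back-substituting, 2563×(25) + 1144×(-56) = 11.
Scale by 28: particular solution (700, -1568); reduce p mod 104: (76, -170).
General solution: p = 76 + 104t, q = -170 - 233t for integer t.
-154 ≤ 76 + 104t ≤ 1723 gives t ∈ [-2, 15], which is 18 values.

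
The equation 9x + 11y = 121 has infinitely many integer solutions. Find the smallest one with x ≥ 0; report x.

gcd(11, 9) = 1  (11 = 1*9 + 2, 9 = 4*2 + 1, 2 = 2*1).
1 divides 121, so solutions exist.
Back-substituting, 9*(5) + 11*(-4) = 1.
Scale by 121/1 = 121: (x₀, y₀) = (605, -484).
General solution: x = 605 + 11t, y = -484 - 9t for integer t.
x ≥ 0: smallest is 605 mod 11 = 0 (at t = -55), with y = 11.

0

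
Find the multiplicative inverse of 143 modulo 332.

267

gcd(332, 143) = 1  (332 = 2×143 + 46, 143 = 3×46 + 5, 46 = 9×5 + 1, 5 = 5×1).
Back-substituting, 143×(-65) + 332×(28) = 1.
So 143×-65 ≡ 1 (mod 332), and -65 mod 332 = 267.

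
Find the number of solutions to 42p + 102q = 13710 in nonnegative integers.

gcd(102, 42) = 6  (102 = 2×42 + 18, 42 = 2×18 + 6, 18 = 3×6).
Back-substituting, 42×(5) + 102×(-2) = 6.
Scale by 2285: one solution is (11425, -4570). Reduce p mod 17: (1, 134).
General: p = 1 + 17t, q = 134 - 7t.
p ≥ 0 ⇒ t ≥ 0; q ≥ 0 ⇒ t ≤ 19. So t ∈ [0, 19]: 20 solutions.

20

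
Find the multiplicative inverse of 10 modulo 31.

28

gcd(31, 10) = 1.
By Bézout, 10*(-3) + 31*(1) = 1.
So 10*-3 ≡ 1 (mod 31), and -3 mod 31 = 28.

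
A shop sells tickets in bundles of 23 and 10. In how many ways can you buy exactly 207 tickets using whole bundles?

1

Need nonnegative integers with 23j + 10k = 207.
gcd(23, 10) = 1, and 23·(-3) + 10·(7) = 1.
So (j₀, k₀) = (-621, 1449); general j = -621 + 10t, k = 1449 - 23t.
j ≥ 0 ⇒ t ≥ 63; k ≥ 0 ⇒ t ≤ 63. That's 1 value of t.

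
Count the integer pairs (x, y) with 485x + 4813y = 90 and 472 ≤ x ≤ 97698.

20

gcd(4813, 485) = 1.
By Bézout, 485*(1171) + 4813*(-118) = 1.
Particular solution: (4317, -435).
General solution: x = 4317 + 4813t, y = -435 - 485t for integer t.
472 ≤ 4317 + 4813t ≤ 97698 gives t ∈ [0, 19], which is 20 values.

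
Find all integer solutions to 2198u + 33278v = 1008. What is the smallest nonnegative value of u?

167

gcd(33278, 2198):
  33278 = 15*2198 + 308
  2198 = 7*308 + 42
  308 = 7*42 + 14
  42 = 3*14
so gcd(33278, 2198) = 14.
14 divides 1008, so solutions exist.
Back-substitute for Bézout coefficients:
  14 = 308 - 7*42
  ... = 2198*(-757) + 33278*(50)
Scale by 1008/14 = 72: (u₀, v₀) = (-54504, 3600).
General solution: u = -54504 + 2377t, v = 3600 - 157t for integer t.
u ≥ 0: smallest is -54504 mod 2377 = 167 (at t = 23), with v = -11.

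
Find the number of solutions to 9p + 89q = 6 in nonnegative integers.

0

gcd(89, 9) = 1.
By Bézout, 9·(10) + 89·(-1) = 1.
One solution: (60, -6).
General: p = 60 + 89t, q = -6 - 9t.
p ≥ 0 ⇒ t ≥ 0; q ≥ 0 ⇒ t ≤ -1. So t ∈ [0, -1]: 0 solutions.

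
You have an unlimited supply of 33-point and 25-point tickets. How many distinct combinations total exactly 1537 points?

2

Need nonnegative integers with 33j + 25k = 1537.
gcd(33, 25) = 1, and 33·(-3) + 25·(4) = 1.
So (j₀, k₀) = (-4611, 6148); general j = -4611 + 25t, k = 6148 - 33t.
j ≥ 0 ⇒ t ≥ 185; k ≥ 0 ⇒ t ≤ 186. That's 2 values of t.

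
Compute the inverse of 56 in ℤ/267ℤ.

62

gcd(267, 56) = 1.
By Bézout, 56·(62) + 267·(-13) = 1.
So 56·62 ≡ 1 (mod 267), and 62 mod 267 = 62.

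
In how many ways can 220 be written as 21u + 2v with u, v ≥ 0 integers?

6

gcd(21, 2) = 1  (21 = 10*2 + 1, 2 = 2*1).
Back-substituting, 21*(1) + 2*(-10) = 1.
Scale by 220: one solution is (220, -2200). Reduce u mod 2: (0, 110).
General: u = 0 + 2t, v = 110 - 21t.
u ≥ 0 ⇒ t ≥ 0; v ≥ 0 ⇒ t ≤ 5. So t ∈ [0, 5]: 6 solutions.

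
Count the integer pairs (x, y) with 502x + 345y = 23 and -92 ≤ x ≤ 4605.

gcd(502, 345) = 1  (502 = 1×345 + 157, 345 = 2×157 + 31, 157 = 5×31 + 2, 31 = 15×2 + 1, 2 = 2×1).
Back-substituting, 502×(-167) + 345×(243) = 1.
Scale by 23: particular solution (-3841, 5589); reduce x mod 345: (299, -435).
General solution: x = 299 + 345t, y = -435 - 502t for integer t.
-92 ≤ 299 + 345t ≤ 4605 gives t ∈ [-1, 12], which is 14 values.

14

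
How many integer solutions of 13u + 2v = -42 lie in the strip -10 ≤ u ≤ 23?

17

gcd(13, 2):
  13 = 6×2 + 1
  2 = 2×1
so gcd(13, 2) = 1.
Back-substitute for Bézout coefficients:
  1 = 13 - 6×2
  ... = 13×(1) + 2×(-6)
Scale by -42: particular solution (-42, 252); reduce u mod 2: (0, -21).
General solution: u = 0 + 2t, v = -21 - 13t for integer t.
-10 ≤ 0 + 2t ≤ 23 gives t ∈ [-5, 11], which is 17 values.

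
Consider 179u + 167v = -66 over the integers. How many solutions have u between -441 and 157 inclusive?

4

gcd(179, 167) = 1.
By Bézout, 179·(14) + 167·(-15) = 1.
Particular solution: (78, -84).
General solution: u = 78 + 167t, v = -84 - 179t for integer t.
-441 ≤ 78 + 167t ≤ 157 gives t ∈ [-3, 0], which is 4 values.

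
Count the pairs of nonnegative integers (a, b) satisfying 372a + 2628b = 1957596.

24

gcd(2628, 372) = 12  (2628 = 7*372 + 24, 372 = 15*24 + 12, 24 = 2*12).
Back-substituting, 372*(106) + 2628*(-15) = 12.
Scale by 163133: one solution is (17292098, -2446995). Reduce a mod 219: (77, 734).
General: a = 77 + 219t, b = 734 - 31t.
a ≥ 0 ⇒ t ≥ 0; b ≥ 0 ⇒ t ≤ 23. So t ∈ [0, 23]: 24 solutions.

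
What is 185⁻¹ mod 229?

26

gcd(229, 185) = 1  (229 = 1×185 + 44, 185 = 4×44 + 9, 44 = 4×9 + 8, 9 = 1×8 + 1, 8 = 8×1).
Back-substituting, 185×(26) + 229×(-21) = 1.
So 185×26 ≡ 1 (mod 229), and 26 mod 229 = 26.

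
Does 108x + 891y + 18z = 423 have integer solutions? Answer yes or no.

yes

gcd(891, 108) = 27.
gcd(27, 18) = 9.
9 divides 423, so integer solutions exist.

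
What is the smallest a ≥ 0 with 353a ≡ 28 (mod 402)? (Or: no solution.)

gcd(402, 353) = 1  (402 = 1×353 + 49, 353 = 7×49 + 10, 49 = 4×10 + 9, 10 = 1×9 + 1, 9 = 9×1).
1 divides 28, so solutions exist.
Back-substituting, 353×(41) + 402×(-36) = 1.
So 353×(41) ≡ 1 (mod 402); multiply by 28: a ≡ 1148 (mod 402).
Smallest nonnegative: a = 1148 mod 402 = 344.

344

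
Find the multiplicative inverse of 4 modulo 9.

7

gcd(9, 4) = 1.
By Bézout, 4·(-2) + 9·(1) = 1.
So 4·-2 ≡ 1 (mod 9), and -2 mod 9 = 7.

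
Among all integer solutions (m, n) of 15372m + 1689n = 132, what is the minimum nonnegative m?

465

gcd(15372, 1689):
  15372 = 9·1689 + 171
  1689 = 9·171 + 150
  171 = 1·150 + 21
  150 = 7·21 + 3
  21 = 7·3
so gcd(15372, 1689) = 3.
3 divides 132, so solutions exist.
Back-substitute for Bézout coefficients:
  3 = 150 - 7·21
  ... = 15372·(-79) + 1689·(719)
Scale by 132/3 = 44: (m₀, n₀) = (-3476, 31636).
General solution: m = -3476 + 563t, n = 31636 - 5124t for integer t.
m ≥ 0: smallest is -3476 mod 563 = 465 (at t = 7), with n = -4232.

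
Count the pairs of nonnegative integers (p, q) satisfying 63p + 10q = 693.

gcd(63, 10) = 1  (63 = 6×10 + 3, 10 = 3×3 + 1, 3 = 3×1).
Back-substituting, 63×(-3) + 10×(19) = 1.
Scale by 693: one solution is (-2079, 13167). Reduce p mod 10: (1, 63).
General: p = 1 + 10t, q = 63 - 63t.
p ≥ 0 ⇒ t ≥ 0; q ≥ 0 ⇒ t ≤ 1. So t ∈ [0, 1]: 2 solutions.

2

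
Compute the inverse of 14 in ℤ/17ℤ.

11

gcd(17, 14) = 1.
By Bézout, 14×(-6) + 17×(5) = 1.
So 14×-6 ≡ 1 (mod 17), and -6 mod 17 = 11.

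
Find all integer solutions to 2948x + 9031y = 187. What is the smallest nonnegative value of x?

818

gcd(9031, 2948):
  9031 = 3*2948 + 187
  2948 = 15*187 + 143
  187 = 1*143 + 44
  143 = 3*44 + 11
  44 = 4*11
so gcd(9031, 2948) = 11.
11 divides 187, so solutions exist.
Back-substitute for Bézout coefficients:
  11 = 143 - 3*44
  ... = 2948*(193) + 9031*(-63)
Scale by 187/11 = 17: (x₀, y₀) = (3281, -1071).
General solution: x = 3281 + 821t, y = -1071 - 268t for integer t.
x ≥ 0: smallest is 3281 mod 821 = 818 (at t = -3), with y = -267.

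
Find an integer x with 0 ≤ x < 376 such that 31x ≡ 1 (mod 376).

gcd(376, 31):
  376 = 12·31 + 4
  31 = 7·4 + 3
  4 = 1·3 + 1
  3 = 3·1
so gcd(376, 31) = 1.
Back-substitute for Bézout coefficients:
  1 = 4 - 1·3
  ... = 31·(-97) + 376·(8)
So 31·-97 ≡ 1 (mod 376), and -97 mod 376 = 279.

279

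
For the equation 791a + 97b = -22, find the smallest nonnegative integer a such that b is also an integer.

5

gcd(791, 97):
  791 = 8*97 + 15
  97 = 6*15 + 7
  15 = 2*7 + 1
  7 = 7*1
so gcd(791, 97) = 1.
1 divides -22, so solutions exist.
Back-substitute for Bézout coefficients:
  1 = 15 - 2*7
  ... = 791*(13) + 97*(-106)
Scale by -22/1 = -22: (a₀, b₀) = (-286, 2332).
General solution: a = -286 + 97t, b = 2332 - 791t for integer t.
a ≥ 0: smallest is -286 mod 97 = 5 (at t = 3), with b = -41.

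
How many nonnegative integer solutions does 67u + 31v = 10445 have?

gcd(67, 31) = 1.
By Bézout, 67×(-6) + 31×(13) = 1.
One solution: (12, 311).
General: u = 12 + 31t, v = 311 - 67t.
u ≥ 0 ⇒ t ≥ 0; v ≥ 0 ⇒ t ≤ 4. So t ∈ [0, 4]: 5 solutions.

5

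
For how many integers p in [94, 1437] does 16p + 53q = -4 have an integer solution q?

25

gcd(53, 16):
  53 = 3×16 + 5
  16 = 3×5 + 1
  5 = 5×1
so gcd(53, 16) = 1.
Back-substitute for Bézout coefficients:
  1 = 16 - 3×5
  ... = 16×(10) + 53×(-3)
Scale by -4: particular solution (-40, 12); reduce p mod 53: (13, -4).
General solution: p = 13 + 53t, q = -4 - 16t for integer t.
94 ≤ 13 + 53t ≤ 1437 gives t ∈ [2, 26], which is 25 values.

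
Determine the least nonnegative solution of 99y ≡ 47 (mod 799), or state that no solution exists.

517

gcd(799, 99):
  799 = 8×99 + 7
  99 = 14×7 + 1
  7 = 7×1
so gcd(799, 99) = 1.
1 divides 47, so solutions exist.
Back-substitute for Bézout coefficients:
  1 = 99 - 14×7
  ... = 99×(113) + 799×(-14)
So 99×(113) ≡ 1 (mod 799); multiply by 47: y ≡ 5311 (mod 799).
Smallest nonnegative: y = 5311 mod 799 = 517.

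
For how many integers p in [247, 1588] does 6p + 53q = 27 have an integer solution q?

gcd(53, 6) = 1  (53 = 8·6 + 5, 6 = 1·5 + 1, 5 = 5·1).
Back-substituting, 6·(9) + 53·(-1) = 1.
Scale by 27: particular solution (243, -27); reduce p mod 53: (31, -3).
General solution: p = 31 + 53t, q = -3 - 6t for integer t.
247 ≤ 31 + 53t ≤ 1588 gives t ∈ [5, 29], which is 25 values.

25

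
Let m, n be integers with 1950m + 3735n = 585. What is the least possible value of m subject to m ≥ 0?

gcd(3735, 1950) = 15.
15 divides 585, so solutions exist.
By Bézout, 1950·(-113) + 3735·(59) = 15.
Scale by 585/15 = 39: (m₀, n₀) = (-4407, 2301).
General solution: m = -4407 + 249t, n = 2301 - 130t for integer t.
m ≥ 0: smallest is -4407 mod 249 = 75 (at t = 18), with n = -39.

75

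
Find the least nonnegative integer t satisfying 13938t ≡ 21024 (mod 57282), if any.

gcd(57282, 13938) = 6  (57282 = 4*13938 + 1530, 13938 = 9*1530 + 168, 1530 = 9*168 + 18, 168 = 9*18 + 6, 18 = 3*6).
6 divides 21024, so solutions exist.
Back-substituting, 13938*(3070) + 57282*(-747) = 6.
So 13938*(3070) ≡ 6 (mod 57282); multiply by 3504: t ≡ 10757280 (mod 9547).
Smallest nonnegative: t = 10757280 mod 9547 = 7358.

7358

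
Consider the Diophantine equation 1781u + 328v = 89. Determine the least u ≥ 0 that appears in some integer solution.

317

gcd(1781, 328):
  1781 = 5*328 + 141
  328 = 2*141 + 46
  141 = 3*46 + 3
  46 = 15*3 + 1
  3 = 3*1
so gcd(1781, 328) = 1.
1 divides 89, so solutions exist.
Back-substitute for Bézout coefficients:
  1 = 46 - 15*3
  ... = 1781*(-107) + 328*(581)
Scale by 89/1 = 89: (u₀, v₀) = (-9523, 51709).
General solution: u = -9523 + 328t, v = 51709 - 1781t for integer t.
u ≥ 0: smallest is -9523 mod 328 = 317 (at t = 30), with v = -1721.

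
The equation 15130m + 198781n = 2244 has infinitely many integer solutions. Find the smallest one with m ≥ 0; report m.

2838

gcd(198781, 15130):
  198781 = 13*15130 + 2091
  15130 = 7*2091 + 493
  2091 = 4*493 + 119
  493 = 4*119 + 17
  119 = 7*17
so gcd(198781, 15130) = 17.
17 divides 2244, so solutions exist.
Back-substitute for Bézout coefficients:
  17 = 493 - 4*119
  ... = 15130*(1616) + 198781*(-123)
Scale by 2244/17 = 132: (m₀, n₀) = (213312, -16236).
General solution: m = 213312 + 11693t, n = -16236 - 890t for integer t.
m ≥ 0: smallest is 213312 mod 11693 = 2838 (at t = -18), with n = -216.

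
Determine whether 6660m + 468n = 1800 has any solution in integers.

yes

gcd(6660, 468):
  6660 = 14×468 + 108
  468 = 4×108 + 36
  108 = 3×36
so gcd(6660, 468) = 36.
36 divides 1800, so integer solutions exist.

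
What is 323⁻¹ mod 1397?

gcd(1397, 323) = 1.
By Bézout, 323*(-173) + 1397*(40) = 1.
So 323*-173 ≡ 1 (mod 1397), and -173 mod 1397 = 1224.

1224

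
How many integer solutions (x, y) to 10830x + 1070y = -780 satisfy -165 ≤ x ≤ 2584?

26

gcd(10830, 1070):
  10830 = 10*1070 + 130
  1070 = 8*130 + 30
  130 = 4*30 + 10
  30 = 3*10
so gcd(10830, 1070) = 10.
Back-substitute for Bézout coefficients:
  10 = 130 - 4*30
  ... = 10830*(33) + 1070*(-334)
Scale by -78: particular solution (-2574, 26052); reduce x mod 107: (101, -1023).
General solution: x = 101 + 107t, y = -1023 - 1083t for integer t.
-165 ≤ 101 + 107t ≤ 2584 gives t ∈ [-2, 23], which is 26 values.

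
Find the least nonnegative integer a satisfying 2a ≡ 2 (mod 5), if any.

gcd(5, 2) = 1.
1 divides 2, so solutions exist.
By Bézout, 2×(-2) + 5×(1) = 1.
So 2×(-2) ≡ 1 (mod 5); multiply by 2: a ≡ -4 (mod 5).
Smallest nonnegative: a = -4 mod 5 = 1.

1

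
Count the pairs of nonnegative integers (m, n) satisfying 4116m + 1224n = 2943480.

7

gcd(4116, 1224):
  4116 = 3*1224 + 444
  1224 = 2*444 + 336
  444 = 1*336 + 108
  336 = 3*108 + 12
  108 = 9*12
so gcd(4116, 1224) = 12.
Back-substitute for Bézout coefficients:
  12 = 336 - 3*108
  ... = 4116*(-11) + 1224*(37)
Scale by 245290: one solution is (-2698190, 9075730). Reduce m mod 102: (16, 2351).
General: m = 16 + 102t, n = 2351 - 343t.
m ≥ 0 ⇒ t ≥ 0; n ≥ 0 ⇒ t ≤ 6. So t ∈ [0, 6]: 7 solutions.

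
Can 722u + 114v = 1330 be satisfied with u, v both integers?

yes

gcd(722, 114) = 38.
38 divides 1330, so integer solutions exist.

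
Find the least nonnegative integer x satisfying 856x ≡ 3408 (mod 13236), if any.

gcd(13236, 856) = 4.
4 divides 3408, so solutions exist.
By Bézout, 856·(1036) + 13236·(-67) = 4.
So 856·(1036) ≡ 4 (mod 13236); multiply by 852: x ≡ 882672 (mod 3309).
Smallest nonnegative: x = 882672 mod 3309 = 2478.

2478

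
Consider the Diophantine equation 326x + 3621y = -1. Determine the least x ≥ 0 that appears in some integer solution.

1966

gcd(3621, 326) = 1  (3621 = 11·326 + 35, 326 = 9·35 + 11, 35 = 3·11 + 2, 11 = 5·2 + 1, 2 = 2·1).
1 divides -1, so solutions exist.
Back-substituting, 326·(1655) + 3621·(-149) = 1.
Scale by -1/1 = -1: (x₀, y₀) = (-1655, 149).
General solution: x = -1655 + 3621t, y = 149 - 326t for integer t.
x ≥ 0: smallest is -1655 mod 3621 = 1966 (at t = 1), with y = -177.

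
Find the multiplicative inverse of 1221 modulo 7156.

gcd(7156, 1221) = 1.
By Bézout, 1221*(-463) + 7156*(79) = 1.
So 1221*-463 ≡ 1 (mod 7156), and -463 mod 7156 = 6693.

6693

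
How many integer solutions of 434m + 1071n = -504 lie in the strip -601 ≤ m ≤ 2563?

21

gcd(1071, 434):
  1071 = 2×434 + 203
  434 = 2×203 + 28
  203 = 7×28 + 7
  28 = 4×7
so gcd(1071, 434) = 7.
Back-substitute for Bézout coefficients:
  7 = 203 - 7×28
  ... = 434×(-37) + 1071×(15)
Scale by -72: particular solution (2664, -1080); reduce m mod 153: (63, -26).
General solution: m = 63 + 153t, n = -26 - 62t for integer t.
-601 ≤ 63 + 153t ≤ 2563 gives t ∈ [-4, 16], which is 21 values.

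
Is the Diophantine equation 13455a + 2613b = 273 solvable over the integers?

yes

gcd(13455, 2613) = 39.
39 divides 273, so integer solutions exist.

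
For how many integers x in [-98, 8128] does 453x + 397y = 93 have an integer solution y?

21

gcd(453, 397):
  453 = 1×397 + 56
  397 = 7×56 + 5
  56 = 11×5 + 1
  5 = 5×1
so gcd(453, 397) = 1.
Back-substitute for Bézout coefficients:
  1 = 56 - 11×5
  ... = 453×(78) + 397×(-89)
Scale by 93: particular solution (7254, -8277); reduce x mod 397: (108, -123).
General solution: x = 108 + 397t, y = -123 - 453t for integer t.
-98 ≤ 108 + 397t ≤ 8128 gives t ∈ [0, 20], which is 21 values.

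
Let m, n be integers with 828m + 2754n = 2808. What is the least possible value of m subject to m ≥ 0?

gcd(2754, 828):
  2754 = 3×828 + 270
  828 = 3×270 + 18
  270 = 15×18
so gcd(2754, 828) = 18.
18 divides 2808, so solutions exist.
Back-substitute for Bézout coefficients:
  18 = 828 - 3×270
  ... = 828×(10) + 2754×(-3)
Scale by 2808/18 = 156: (m₀, n₀) = (1560, -468).
General solution: m = 1560 + 153t, n = -468 - 46t for integer t.
m ≥ 0: smallest is 1560 mod 153 = 30 (at t = -10), with n = -8.

30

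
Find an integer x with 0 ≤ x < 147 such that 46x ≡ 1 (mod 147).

16

gcd(147, 46) = 1  (147 = 3*46 + 9, 46 = 5*9 + 1, 9 = 9*1).
Back-substituting, 46*(16) + 147*(-5) = 1.
So 46*16 ≡ 1 (mod 147), and 16 mod 147 = 16.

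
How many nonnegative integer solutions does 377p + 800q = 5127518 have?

17

gcd(800, 377) = 1.
By Bézout, 377×(-87) + 800×(41) = 1.
One solution: (334, 6252).
General: p = 334 + 800t, q = 6252 - 377t.
p ≥ 0 ⇒ t ≥ 0; q ≥ 0 ⇒ t ≤ 16. So t ∈ [0, 16]: 17 solutions.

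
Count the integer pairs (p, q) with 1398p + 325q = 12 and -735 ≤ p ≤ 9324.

gcd(1398, 325) = 1  (1398 = 4×325 + 98, 325 = 3×98 + 31, 98 = 3×31 + 5, 31 = 6×5 + 1, 5 = 5×1).
Back-substituting, 1398×(-63) + 325×(271) = 1.
Scale by 12: particular solution (-756, 3252); reduce p mod 325: (219, -942).
General solution: p = 219 + 325t, q = -942 - 1398t for integer t.
-735 ≤ 219 + 325t ≤ 9324 gives t ∈ [-2, 28], which is 31 values.

31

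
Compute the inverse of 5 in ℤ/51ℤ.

gcd(51, 5) = 1.
By Bézout, 5*(-10) + 51*(1) = 1.
So 5*-10 ≡ 1 (mod 51), and -10 mod 51 = 41.

41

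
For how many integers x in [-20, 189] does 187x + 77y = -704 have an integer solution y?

30

gcd(187, 77) = 11  (187 = 2×77 + 33, 77 = 2×33 + 11, 33 = 3×11).
Back-substituting, 187×(-2) + 77×(5) = 11.
Scale by -64: particular solution (128, -320); reduce x mod 7: (2, -14).
General solution: x = 2 + 7t, y = -14 - 17t for integer t.
-20 ≤ 2 + 7t ≤ 189 gives t ∈ [-3, 26], which is 30 values.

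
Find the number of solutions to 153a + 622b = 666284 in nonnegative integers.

gcd(622, 153):
  622 = 4×153 + 10
  153 = 15×10 + 3
  10 = 3×3 + 1
  3 = 3×1
so gcd(622, 153) = 1.
Back-substitute for Bézout coefficients:
  1 = 10 - 3×3
  ... = 153×(-187) + 622×(46)
Scale by 666284: one solution is (-124595108, 30649064). Reduce a mod 622: (200, 1022).
General: a = 200 + 622t, b = 1022 - 153t.
a ≥ 0 ⇒ t ≥ 0; b ≥ 0 ⇒ t ≤ 6. So t ∈ [0, 6]: 7 solutions.

7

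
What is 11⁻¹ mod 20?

11

gcd(20, 11):
  20 = 1*11 + 9
  11 = 1*9 + 2
  9 = 4*2 + 1
  2 = 2*1
so gcd(20, 11) = 1.
Back-substitute for Bézout coefficients:
  1 = 9 - 4*2
  ... = 11*(-9) + 20*(5)
So 11*-9 ≡ 1 (mod 20), and -9 mod 20 = 11.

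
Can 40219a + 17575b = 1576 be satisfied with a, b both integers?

gcd(40219, 17575):
  40219 = 2*17575 + 5069
  17575 = 3*5069 + 2368
  5069 = 2*2368 + 333
  2368 = 7*333 + 37
  333 = 9*37
so gcd(40219, 17575) = 37.
37 does not divide 1576 (remainder 22), so no integer solutions.

no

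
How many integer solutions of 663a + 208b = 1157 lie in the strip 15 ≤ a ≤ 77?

4

gcd(663, 208):
  663 = 3*208 + 39
  208 = 5*39 + 13
  39 = 3*13
so gcd(663, 208) = 13.
Back-substitute for Bézout coefficients:
  13 = 208 - 5*39
  ... = 663*(-5) + 208*(16)
Scale by 89: particular solution (-445, 1424); reduce a mod 16: (3, -4).
General solution: a = 3 + 16t, b = -4 - 51t for integer t.
15 ≤ 3 + 16t ≤ 77 gives t ∈ [1, 4], which is 4 values.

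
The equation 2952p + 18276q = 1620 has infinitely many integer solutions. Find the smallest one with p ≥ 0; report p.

242

gcd(18276, 2952):
  18276 = 6×2952 + 564
  2952 = 5×564 + 132
  564 = 4×132 + 36
  132 = 3×36 + 24
  36 = 1×24 + 12
  24 = 2×12
so gcd(18276, 2952) = 12.
12 divides 1620, so solutions exist.
Back-substitute for Bézout coefficients:
  12 = 36 - 1×24
  ... = 2952×(-551) + 18276×(89)
Scale by 1620/12 = 135: (p₀, q₀) = (-74385, 12015).
General solution: p = -74385 + 1523t, q = 12015 - 246t for integer t.
p ≥ 0: smallest is -74385 mod 1523 = 242 (at t = 49), with q = -39.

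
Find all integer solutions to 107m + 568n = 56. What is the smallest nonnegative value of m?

gcd(568, 107):
  568 = 5×107 + 33
  107 = 3×33 + 8
  33 = 4×8 + 1
  8 = 8×1
so gcd(568, 107) = 1.
1 divides 56, so solutions exist.
Back-substitute for Bézout coefficients:
  1 = 33 - 4×8
  ... = 107×(-69) + 568×(13)
Scale by 56/1 = 56: (m₀, n₀) = (-3864, 728).
General solution: m = -3864 + 568t, n = 728 - 107t for integer t.
m ≥ 0: smallest is -3864 mod 568 = 112 (at t = 7), with n = -21.

112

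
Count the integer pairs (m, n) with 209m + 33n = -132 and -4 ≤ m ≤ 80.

28

gcd(209, 33) = 11  (209 = 6·33 + 11, 33 = 3·11).
Back-substituting, 209·(1) + 33·(-6) = 11.
Scale by -12: particular solution (-12, 72); reduce m mod 3: (0, -4).
General solution: m = 0 + 3t, n = -4 - 19t for integer t.
-4 ≤ 0 + 3t ≤ 80 gives t ∈ [-1, 26], which is 28 values.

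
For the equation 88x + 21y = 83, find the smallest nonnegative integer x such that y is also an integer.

5

gcd(88, 21):
  88 = 4*21 + 4
  21 = 5*4 + 1
  4 = 4*1
so gcd(88, 21) = 1.
1 divides 83, so solutions exist.
Back-substitute for Bézout coefficients:
  1 = 21 - 5*4
  ... = 88*(-5) + 21*(21)
Scale by 83/1 = 83: (x₀, y₀) = (-415, 1743).
General solution: x = -415 + 21t, y = 1743 - 88t for integer t.
x ≥ 0: smallest is -415 mod 21 = 5 (at t = 20), with y = -17.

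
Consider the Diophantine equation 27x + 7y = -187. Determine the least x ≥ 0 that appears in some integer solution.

gcd(27, 7):
  27 = 3·7 + 6
  7 = 1·6 + 1
  6 = 6·1
so gcd(27, 7) = 1.
1 divides -187, so solutions exist.
Back-substitute for Bézout coefficients:
  1 = 7 - 1·6
  ... = 27·(-1) + 7·(4)
Scale by -187/1 = -187: (x₀, y₀) = (187, -748).
General solution: x = 187 + 7t, y = -748 - 27t for integer t.
x ≥ 0: smallest is 187 mod 7 = 5 (at t = -26), with y = -46.

5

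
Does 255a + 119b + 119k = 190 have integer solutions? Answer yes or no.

no

gcd(255, 119) = 17  (255 = 2*119 + 17, 119 = 7*17).
gcd(17, 119) = 17.
17 does not divide 190 (remainder 3), so no integer solutions.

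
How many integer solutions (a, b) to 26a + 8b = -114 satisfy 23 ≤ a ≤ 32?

3

gcd(26, 8) = 2  (26 = 3×8 + 2, 8 = 4×2).
Back-substituting, 26×(1) + 8×(-3) = 2.
Scale by -57: particular solution (-57, 171); reduce a mod 4: (3, -24).
General solution: a = 3 + 4t, b = -24 - 13t for integer t.
23 ≤ 3 + 4t ≤ 32 gives t ∈ [5, 7], which is 3 values.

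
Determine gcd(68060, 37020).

20

gcd(68060, 37020):
  68060 = 1*37020 + 31040
  37020 = 1*31040 + 5980
  31040 = 5*5980 + 1140
  5980 = 5*1140 + 280
  1140 = 4*280 + 20
  280 = 14*20
so gcd(68060, 37020) = 20.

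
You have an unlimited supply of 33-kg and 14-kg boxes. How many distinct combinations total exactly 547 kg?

Need nonnegative integers with 33j + 14k = 547.
gcd(33, 14) = 1, and 33·(3) + 14·(-7) = 1.
So (j₀, k₀) = (1641, -3829); general j = 1641 + 14t, k = -3829 - 33t.
j ≥ 0 ⇒ t ≥ -117; k ≥ 0 ⇒ t ≤ -117. That's 1 value of t.

1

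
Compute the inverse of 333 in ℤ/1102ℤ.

gcd(1102, 333):
  1102 = 3*333 + 103
  333 = 3*103 + 24
  103 = 4*24 + 7
  24 = 3*7 + 3
  7 = 2*3 + 1
  3 = 3*1
so gcd(1102, 333) = 1.
Back-substitute for Bézout coefficients:
  1 = 7 - 2*3
  ... = 333*(-321) + 1102*(97)
So 333*-321 ≡ 1 (mod 1102), and -321 mod 1102 = 781.

781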